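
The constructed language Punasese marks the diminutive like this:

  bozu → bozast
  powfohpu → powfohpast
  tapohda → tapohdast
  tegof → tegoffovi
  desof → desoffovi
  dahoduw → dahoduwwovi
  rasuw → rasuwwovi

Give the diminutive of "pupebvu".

bozu and dahoduw both have last vowel 'u' yet inflect differently (bozast, dahoduwwovi), so the last vowel is not what conditions the rule; whether the stem ends in a vowel or a consonant is.
"pupebvu" ends in a vowel. The stems ending in a vowel (bozu → bozast, powfohpu → powfohpast, tapohda → tapohdast) drop the final letter and add -ast.
So pupebvu → pupebvast.

pupebvast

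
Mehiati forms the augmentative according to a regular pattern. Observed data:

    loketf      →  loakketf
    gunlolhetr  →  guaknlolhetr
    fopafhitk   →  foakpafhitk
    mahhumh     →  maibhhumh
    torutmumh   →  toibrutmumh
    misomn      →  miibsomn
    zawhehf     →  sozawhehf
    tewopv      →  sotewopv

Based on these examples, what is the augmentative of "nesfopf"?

sonesfopf

"nesfopf" has second-to-last letter 'p'. The one such stem in the data (tewopv → sotewopv) adds the prefix so-, so the same rule applies.
The other patterns: stems whose second-to-last letter is 't' insert -ak- after the first vowel; stems whose second-to-last letter is 'm' insert -ib- after the first vowel.
So nesfopf → sonesfopf.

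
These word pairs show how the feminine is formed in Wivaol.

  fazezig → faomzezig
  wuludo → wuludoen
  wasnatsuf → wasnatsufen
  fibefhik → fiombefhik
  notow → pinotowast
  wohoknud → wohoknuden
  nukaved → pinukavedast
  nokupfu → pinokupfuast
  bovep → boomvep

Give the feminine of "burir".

buomrir

wohoknud and nukaved both end in -d yet inflect differently (wohoknuden, pinukavedast), so the final letter is not what conditions the rule; the first letter is.
"burir" begins with b-. The one such stem in the data (bovep → boomvep) inserts -om- after the first vowel (as do fazezig, fibefhik), so the same rule applies.
The other patterns: stems beginning with w- add -en; stems beginning with n- add pi- … -ast around the stem.
So burir → buomrir.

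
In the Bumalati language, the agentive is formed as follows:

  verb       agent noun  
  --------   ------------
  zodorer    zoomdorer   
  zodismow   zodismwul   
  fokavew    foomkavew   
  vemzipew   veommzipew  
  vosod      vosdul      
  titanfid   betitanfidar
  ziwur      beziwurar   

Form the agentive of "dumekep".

zodismow and vemzipew both end in -w yet inflect differently (zodismwul, veommzipew), so the final letter is not what conditions the rule; the last vowel is.
"dumekep" has last vowel 'e'. The stems whose last vowel is 'e' (vemzipew → veommzipew, fokavew → foomkavew, zodorer → zoomdorer) insert -om- after the first vowel.
The other patterns: stems whose last vowel is 'o' delete the last vowel and add -ul; stems whose last vowel is 'i' or 'u' add be- … -ar around the stem.
So dumekep → duommekep.

duommekep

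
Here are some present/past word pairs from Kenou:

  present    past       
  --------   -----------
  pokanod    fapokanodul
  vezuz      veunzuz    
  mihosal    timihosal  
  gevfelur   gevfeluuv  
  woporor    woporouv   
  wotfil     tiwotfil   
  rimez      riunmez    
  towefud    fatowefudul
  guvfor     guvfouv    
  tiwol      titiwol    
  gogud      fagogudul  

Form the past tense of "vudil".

woporor and tiwol both have last vowel 'o' yet inflect differently (woporouv, titiwol), so the last vowel is not what conditions the rule; the final letter is.
"vudil" ends in -l. The stems ending in -l (wotfil → tiwotfil, mihosal → timihosal, tiwol → titiwol) add the prefix ti-.
The other patterns: stems ending in -r drop the final letter and add -uv; stems ending in -d add fa- … -ul around the stem; stems ending in -z insert -un- after the first vowel.
So vudil → tivudil.

tivudil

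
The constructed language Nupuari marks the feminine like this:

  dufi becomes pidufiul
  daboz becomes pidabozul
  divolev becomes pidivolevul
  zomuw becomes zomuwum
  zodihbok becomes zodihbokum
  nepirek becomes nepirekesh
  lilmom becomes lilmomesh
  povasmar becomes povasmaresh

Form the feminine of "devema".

pidevemaul

"devema" begins with d-. The stems beginning with d- (dufi → pidufiul, daboz → pidabozul, divolev → pidivolevul) add pi- … -ul around the stem.
The other patterns: stems beginning with z- add -um; stems beginning with l-, n- or p- add -esh.
So devema → pidevemaul.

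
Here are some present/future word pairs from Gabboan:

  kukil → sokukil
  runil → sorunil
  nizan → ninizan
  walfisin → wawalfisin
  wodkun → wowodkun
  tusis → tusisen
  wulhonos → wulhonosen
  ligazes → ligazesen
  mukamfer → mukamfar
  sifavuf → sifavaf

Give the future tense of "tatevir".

tatevar

kukil and walfisin both have last vowel 'i' yet inflect differently (sokukil, wawalfisin), so the last vowel is not what conditions the rule; the final letter is.
"tatevir" ends in -r. The one such stem in the data (mukamfer → mukamfar) changes the last vowel to 'a' (as does sifavuf), so the same rule applies.
The other patterns: stems ending in -l add the prefix so-; stems ending in -n repeat the first consonant+vowel as a prefix; stems ending in -s add -en.
So tatevir → tatevar.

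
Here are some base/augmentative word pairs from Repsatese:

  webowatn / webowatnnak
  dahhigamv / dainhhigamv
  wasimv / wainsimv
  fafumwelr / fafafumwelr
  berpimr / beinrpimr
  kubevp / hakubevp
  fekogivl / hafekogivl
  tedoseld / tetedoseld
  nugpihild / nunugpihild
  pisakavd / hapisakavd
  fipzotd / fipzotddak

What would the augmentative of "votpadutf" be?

votpadutffak

"votpadutf" has second-to-last letter 't'. The stems whose second-to-last letter is 't' (fipzotd → fipzotddak, webowatn → webowatnnak) double the final consonant and add -ak.
The other patterns: stems whose second-to-last letter is 'l' repeat the first consonant+vowel as a prefix; stems whose second-to-last letter is 'v' add the prefix ha-; stems whose second-to-last letter is 'm' insert -in- after the first vowel.
So votpadutf → votpadutffak.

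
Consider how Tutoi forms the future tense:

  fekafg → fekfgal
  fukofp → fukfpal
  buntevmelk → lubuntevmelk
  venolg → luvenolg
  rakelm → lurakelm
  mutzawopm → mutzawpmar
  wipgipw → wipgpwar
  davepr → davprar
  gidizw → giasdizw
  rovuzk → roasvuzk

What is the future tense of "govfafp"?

"govfafp" has second-to-last letter 'f'. The stems whose second-to-last letter is 'f' (fekafg → fekfgal, fukofp → fukfpal) delete the last vowel and add -al.
So govfafp → govffpal.

govffpal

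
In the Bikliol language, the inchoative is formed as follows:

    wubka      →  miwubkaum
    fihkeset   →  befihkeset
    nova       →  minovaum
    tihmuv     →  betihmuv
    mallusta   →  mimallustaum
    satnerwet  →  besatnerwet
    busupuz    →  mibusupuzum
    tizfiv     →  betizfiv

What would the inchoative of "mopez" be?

mimopezum

tihmuv and busupuz both have last vowel 'u' yet inflect differently (betihmuv, mibusupuzum), so the last vowel is not what conditions the rule; the final letter is.
"mopez" ends in -z. The one such stem in the data (busupuz → mibusupuzum) adds mi- … -um around the stem, so the same rule applies.
The other pattern: stems ending in -t or -v add the prefix be-.
So mopez → mimopezum.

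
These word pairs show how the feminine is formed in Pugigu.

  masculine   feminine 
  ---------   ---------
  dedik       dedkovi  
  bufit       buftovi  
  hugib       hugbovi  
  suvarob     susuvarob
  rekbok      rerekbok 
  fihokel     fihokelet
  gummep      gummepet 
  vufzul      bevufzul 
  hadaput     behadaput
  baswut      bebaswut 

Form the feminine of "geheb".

"geheb" has last vowel 'e'. The stems whose last vowel is 'e' (fihokel → fihokelet, gummep → gummepet) add -et.
So geheb → gehebet.

gehebet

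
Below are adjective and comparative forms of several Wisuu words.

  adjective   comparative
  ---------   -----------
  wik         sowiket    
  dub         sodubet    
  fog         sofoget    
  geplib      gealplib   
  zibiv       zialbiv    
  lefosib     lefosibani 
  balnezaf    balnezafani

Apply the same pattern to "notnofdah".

notnofdahani

dub and geplib both end in -b yet inflect differently (sodubet, gealplib), so the final letter is not what conditions the rule; the number of vowels is.
"notnofdah" has 3 vowels. The stems with 3 vowels (lefosib → lefosibani, balnezaf → balnezafani) add -ani.
The other patterns: stems with 1 vowel add so- … -et around the stem; stems with 2 vowels insert -al- after the first vowel.
So notnofdah → notnofdahani.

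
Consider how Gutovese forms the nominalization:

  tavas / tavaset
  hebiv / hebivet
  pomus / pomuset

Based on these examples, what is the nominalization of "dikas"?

dikaset

Every pair shown (tavas → tavaset, hebiv → hebivet, pomus → pomuset) follows the same rule: add -et.
So dikas → dikaset.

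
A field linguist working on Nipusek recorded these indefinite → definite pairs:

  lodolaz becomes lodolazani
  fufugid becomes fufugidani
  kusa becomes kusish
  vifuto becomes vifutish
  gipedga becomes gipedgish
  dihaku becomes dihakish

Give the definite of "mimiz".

lodolaz and kusa both have last vowel 'a' yet inflect differently (lodolazani, kusish), so the last vowel is not what conditions the rule; whether the stem ends in a vowel or a consonant is.
"mimiz" ends in a consonant. The stems ending in a consonant (lodolaz → lodolazani, fufugid → fufugidani) add -ani.
The other pattern: stems ending in a vowel drop the final letter and add -ish.
So mimiz → mimizani.

mimizani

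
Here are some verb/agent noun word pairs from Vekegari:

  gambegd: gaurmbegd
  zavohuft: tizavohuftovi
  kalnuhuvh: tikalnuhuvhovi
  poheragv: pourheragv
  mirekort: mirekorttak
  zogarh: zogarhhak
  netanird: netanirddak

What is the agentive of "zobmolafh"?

netanird and gambegd both end in -d yet inflect differently (netanirddak, gaurmbegd), so the final letter is not what conditions the rule; the second-to-last letter is.
"zobmolafh" has second-to-last letter 'f'. The one such stem in the data (zavohuft → tizavohuftovi) adds ti- … -ovi around the stem, so the same rule applies.
So zobmolafh → tizobmolafhovi.

tizobmolafhovi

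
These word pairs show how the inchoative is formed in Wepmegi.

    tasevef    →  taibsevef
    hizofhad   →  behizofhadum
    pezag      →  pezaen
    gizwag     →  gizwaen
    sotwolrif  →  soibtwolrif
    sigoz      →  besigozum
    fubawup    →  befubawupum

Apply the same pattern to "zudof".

zuibdof

"zudof" ends in -f. The stems ending in -f (tasevef → taibsevef, sotwolrif → soibtwolrif) insert -ib- after the first vowel.
The other patterns: stems ending in -g drop the final letter and add -en; stems ending in -d, -p or -z add be- … -um around the stem.
So zudof → zuibdof.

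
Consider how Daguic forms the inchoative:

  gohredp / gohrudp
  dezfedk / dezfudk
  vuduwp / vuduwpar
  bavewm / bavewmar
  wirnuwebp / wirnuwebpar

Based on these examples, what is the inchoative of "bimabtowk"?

bimabtowkar

gohredp and vuduwp both end in -p yet inflect differently (gohrudp, vuduwpar), so the final letter is not what conditions the rule; the second-to-last letter is.
"bimabtowk" has second-to-last letter 'w'. The stems whose second-to-last letter is 'w' (vuduwp → vuduwpar, bavewm → bavewmar) add -ar.
The other pattern: stems whose second-to-last letter is 'd' change the last vowel to 'u'.
So bimabtowk → bimabtowkar.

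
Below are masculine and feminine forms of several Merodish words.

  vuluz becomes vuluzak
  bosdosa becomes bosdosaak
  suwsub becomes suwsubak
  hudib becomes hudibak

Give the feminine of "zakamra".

zakamraak

Every pair shown (vuluz → vuluzak, bosdosa → bosdosaak, suwsub → suwsubak, …) follows the same rule: add -ak.
So zakamra → zakamraak.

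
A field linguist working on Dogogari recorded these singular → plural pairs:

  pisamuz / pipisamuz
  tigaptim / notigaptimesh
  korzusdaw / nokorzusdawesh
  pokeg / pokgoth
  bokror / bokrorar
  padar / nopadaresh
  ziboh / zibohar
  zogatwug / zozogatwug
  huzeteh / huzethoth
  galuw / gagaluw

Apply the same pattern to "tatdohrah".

huzeteh and ziboh both end in -h yet inflect differently (huzethoth, zibohar), so the final letter is not what conditions the rule; the last vowel is.
"tatdohrah" has last vowel 'a'. The stems whose last vowel is 'a' (padar → nopadaresh, korzusdaw → nokorzusdawesh) add no- … -esh around the stem.
So tatdohrah → notatdohrahesh.

notatdohrahesh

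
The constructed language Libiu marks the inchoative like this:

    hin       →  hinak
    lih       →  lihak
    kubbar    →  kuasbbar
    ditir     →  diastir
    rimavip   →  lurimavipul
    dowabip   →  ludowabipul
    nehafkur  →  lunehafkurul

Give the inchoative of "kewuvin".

"kewuvin" has 3 vowels. The stems with 3 vowels (rimavip → lurimavipul, dowabip → ludowabipul, nehafkur → lunehafkurul) add lu- … -ul around the stem.
The other patterns: stems with 1 vowel add -ak; stems with 2 vowels insert -as- after the first vowel.
So kewuvin → lukewuvinul.

lukewuvinul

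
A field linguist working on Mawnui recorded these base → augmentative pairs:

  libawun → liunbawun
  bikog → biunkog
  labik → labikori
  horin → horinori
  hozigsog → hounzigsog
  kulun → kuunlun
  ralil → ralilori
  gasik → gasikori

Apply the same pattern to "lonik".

lonikori

"lonik" has last vowel 'i'. The stems whose last vowel is 'i' (labik → labikori, ralil → ralilori, gasik → gasikori) add -ori.
The other pattern: stems whose last vowel is 'o' or 'u' insert -un- after the first vowel.
So lonik → lonikori.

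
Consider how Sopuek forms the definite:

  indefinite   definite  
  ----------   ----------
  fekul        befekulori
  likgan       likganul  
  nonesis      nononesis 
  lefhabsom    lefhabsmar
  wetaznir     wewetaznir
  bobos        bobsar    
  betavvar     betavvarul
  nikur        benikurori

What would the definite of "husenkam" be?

husenkamul

betavvar and nikur both end in -r yet inflect differently (betavvarul, benikurori), so the final letter is not what conditions the rule; the last vowel is.
"husenkam" has last vowel 'a'. The stems whose last vowel is 'a' (likgan → likganul, betavvar → betavvarul) add -ul.
So husenkam → husenkamul.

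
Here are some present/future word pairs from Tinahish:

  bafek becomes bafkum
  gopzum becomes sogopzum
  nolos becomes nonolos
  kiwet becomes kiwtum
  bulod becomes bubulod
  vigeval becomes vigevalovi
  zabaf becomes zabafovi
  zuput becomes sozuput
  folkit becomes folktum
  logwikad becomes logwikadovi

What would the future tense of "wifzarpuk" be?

logwikad and bulod both end in -d yet inflect differently (logwikadovi, bubulod), so the final letter is not what conditions the rule; the last vowel is.
"wifzarpuk" has last vowel 'u'. The stems whose last vowel is 'u' (gopzum → sogopzum, zuput → sozuput) add the prefix so-.
The other patterns: stems whose last vowel is 'e' or 'i' delete the last vowel and add -um; stems whose last vowel is 'a' add -ovi; stems whose last vowel is 'o' repeat the first consonant+vowel as a prefix.
So wifzarpuk → sowifzarpuk.

sowifzarpuk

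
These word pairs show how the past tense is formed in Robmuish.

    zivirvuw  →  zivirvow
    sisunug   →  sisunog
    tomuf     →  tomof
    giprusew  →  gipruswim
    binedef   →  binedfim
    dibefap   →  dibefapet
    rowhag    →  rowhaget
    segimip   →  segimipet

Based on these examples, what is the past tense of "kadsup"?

kadsop

zivirvuw and giprusew both end in -w yet inflect differently (zivirvow, gipruswim), so the final letter is not what conditions the rule; the last vowel is.
"kadsup" has last vowel 'u'. The stems whose last vowel is 'u' (zivirvuw → zivirvow, sisunug → sisunog, tomuf → tomof) change the last vowel to 'o'.
So kadsup → kadsop.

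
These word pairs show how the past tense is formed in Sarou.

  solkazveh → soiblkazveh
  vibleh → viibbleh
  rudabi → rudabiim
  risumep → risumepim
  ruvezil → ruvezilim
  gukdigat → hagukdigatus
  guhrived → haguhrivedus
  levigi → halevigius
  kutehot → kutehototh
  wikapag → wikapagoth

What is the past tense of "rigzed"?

"rigzed" begins with r-. The stems beginning with r- (rudabi → rudabiim, risumep → risumepim, ruvezil → ruvezilim) add -im.
The other patterns: stems beginning with s- or v- insert -ib- after the first vowel; stems beginning with g- or l- add ha- … -us around the stem; stems beginning with k- or w- add -oth.
So rigzed → rigzedim.

rigzedim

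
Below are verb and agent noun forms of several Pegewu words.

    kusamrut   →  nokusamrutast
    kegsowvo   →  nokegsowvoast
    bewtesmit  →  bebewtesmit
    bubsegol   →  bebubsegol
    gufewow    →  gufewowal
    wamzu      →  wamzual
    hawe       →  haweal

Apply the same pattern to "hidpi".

kusamrut and bewtesmit both end in -t yet inflect differently (nokusamrutast, bebewtesmit), so the final letter is not what conditions the rule; the first letter is.
"hidpi" begins with h-. The one such stem in the data (hawe → haweal) adds -al, so the same rule applies.
So hidpi → hidpial.

hidpial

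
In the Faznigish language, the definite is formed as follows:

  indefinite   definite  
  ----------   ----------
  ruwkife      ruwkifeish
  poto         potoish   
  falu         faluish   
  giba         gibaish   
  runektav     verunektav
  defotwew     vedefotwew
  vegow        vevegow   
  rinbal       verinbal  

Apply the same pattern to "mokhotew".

vemokhotew

giba and runektav both have last vowel 'a' yet inflect differently (gibaish, verunektav), so the last vowel is not what conditions the rule; whether the stem ends in a vowel or a consonant is.
"mokhotew" ends in a consonant. The stems ending in a consonant (runektav → verunektav, defotwew → vedefotwew, vegow → vevegow) add the prefix ve-.
So mokhotew → vemokhotew.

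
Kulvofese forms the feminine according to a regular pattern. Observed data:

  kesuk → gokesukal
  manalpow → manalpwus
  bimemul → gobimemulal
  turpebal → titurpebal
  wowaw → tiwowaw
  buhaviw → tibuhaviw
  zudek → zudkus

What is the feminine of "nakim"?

tinakim

turpebal and bimemul both end in -l yet inflect differently (titurpebal, gobimemulal), so the final letter is not what conditions the rule; the last vowel is.
"nakim" has last vowel 'i'. The one such stem in the data (buhaviw → tibuhaviw) adds the prefix ti-, so the same rule applies.
So nakim → tinakim.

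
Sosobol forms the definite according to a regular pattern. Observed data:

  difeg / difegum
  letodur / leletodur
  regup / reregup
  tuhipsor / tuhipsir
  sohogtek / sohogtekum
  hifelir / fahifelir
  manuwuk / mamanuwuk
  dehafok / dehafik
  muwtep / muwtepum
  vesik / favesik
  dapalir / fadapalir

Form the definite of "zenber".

letodur and hifelir both end in -r yet inflect differently (leletodur, fahifelir), so the final letter is not what conditions the rule; the last vowel is.
"zenber" has last vowel 'e'. The stems whose last vowel is 'e' (muwtep → muwtepum, sohogtek → sohogtekum, difeg → difegum) add -um.
The other patterns: stems whose last vowel is 'u' repeat the first consonant+vowel as a prefix; stems whose last vowel is 'i' add the prefix fa-; stems whose last vowel is 'o' change the last vowel to 'i'.
So zenber → zenberum.

zenberum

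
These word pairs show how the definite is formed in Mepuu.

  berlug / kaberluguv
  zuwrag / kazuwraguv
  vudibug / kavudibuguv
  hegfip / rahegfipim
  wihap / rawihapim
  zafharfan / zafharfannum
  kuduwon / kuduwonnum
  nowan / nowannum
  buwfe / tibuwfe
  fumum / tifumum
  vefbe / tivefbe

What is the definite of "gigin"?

zuwrag and wihap both have last vowel 'a' yet inflect differently (kazuwraguv, rawihapim), so the last vowel is not what conditions the rule; the final letter is.
"gigin" ends in -n. The stems ending in -n (zafharfan → zafharfannum, kuduwon → kuduwonnum, nowan → nowannum) double the final consonant and add -um.
So gigin → giginnum.

giginnum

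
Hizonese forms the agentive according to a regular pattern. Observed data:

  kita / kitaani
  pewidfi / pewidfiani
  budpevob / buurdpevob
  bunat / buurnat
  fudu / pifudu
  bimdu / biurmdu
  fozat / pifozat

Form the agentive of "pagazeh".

pagazehani

fozat and bunat both end in -t yet inflect differently (pifozat, buurnat), so the final letter is not what conditions the rule; the first letter is.
"pagazeh" begins with p-. The one such stem in the data (pewidfi → pewidfiani) adds -ani, so the same rule applies.
So pagazeh → pagazehani.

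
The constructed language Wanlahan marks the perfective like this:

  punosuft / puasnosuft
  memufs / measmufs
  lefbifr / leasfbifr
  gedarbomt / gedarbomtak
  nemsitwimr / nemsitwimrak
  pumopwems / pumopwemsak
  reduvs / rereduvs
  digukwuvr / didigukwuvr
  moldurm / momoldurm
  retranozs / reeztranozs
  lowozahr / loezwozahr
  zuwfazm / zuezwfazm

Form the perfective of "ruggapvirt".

punosuft and gedarbomt both end in -t yet inflect differently (puasnosuft, gedarbomtak), so the final letter is not what conditions the rule; the second-to-last letter is.
"ruggapvirt" has second-to-last letter 'r'. The one such stem in the data (moldurm → momoldurm) repeats the first consonant+vowel as a prefix (as do reduvs, digukwuvr), so the same rule applies.
The other patterns: stems whose second-to-last letter is 'f' insert -as- after the first vowel; stems whose second-to-last letter is 'm' add -ak; stems whose second-to-last letter is 'h' or 'z' insert -ez- after the first vowel.
So ruggapvirt → ruruggapvirt.

ruruggapvirt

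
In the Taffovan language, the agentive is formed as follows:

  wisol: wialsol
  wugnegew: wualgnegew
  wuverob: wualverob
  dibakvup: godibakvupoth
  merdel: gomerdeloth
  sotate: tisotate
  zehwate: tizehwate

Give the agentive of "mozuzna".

wisol and merdel both end in -l yet inflect differently (wialsol, gomerdeloth), so the final letter is not what conditions the rule; the first letter is.
"mozuzna" begins with m-. The one such stem in the data (merdel → gomerdeloth) adds go- … -oth around the stem, so the same rule applies.
The other patterns: stems beginning with w- insert -al- after the first vowel; stems beginning with s- or z- add the prefix ti-.
So mozuzna → gomozuznaoth.

gomozuznaoth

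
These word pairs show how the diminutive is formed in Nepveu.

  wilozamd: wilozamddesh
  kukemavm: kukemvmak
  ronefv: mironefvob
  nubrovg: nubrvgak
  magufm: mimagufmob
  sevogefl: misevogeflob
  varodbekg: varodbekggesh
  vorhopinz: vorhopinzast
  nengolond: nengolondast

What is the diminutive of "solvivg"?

nubrovg and varodbekg both end in -g yet inflect differently (nubrvgak, varodbekggesh), so the final letter is not what conditions the rule; the second-to-last letter is.
"solvivg" has second-to-last letter 'v'. The stems whose second-to-last letter is 'v' (kukemavm → kukemvmak, nubrovg → nubrvgak) delete the last vowel and add -ak.
So solvivg → solvvgak.

solvvgak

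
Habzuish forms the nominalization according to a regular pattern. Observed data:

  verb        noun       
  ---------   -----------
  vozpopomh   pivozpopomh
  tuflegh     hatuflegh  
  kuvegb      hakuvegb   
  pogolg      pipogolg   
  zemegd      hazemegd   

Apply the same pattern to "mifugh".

tuflegh and vozpopomh both end in -h yet inflect differently (hatuflegh, pivozpopomh), so the final letter is not what conditions the rule; the second-to-last letter is.
"mifugh" has second-to-last letter 'g'. The stems whose second-to-last letter is 'g' (kuvegb → hakuvegb, zemegd → hazemegd, tuflegh → hatuflegh) add the prefix ha-.
So mifugh → hamifugh.

hamifugh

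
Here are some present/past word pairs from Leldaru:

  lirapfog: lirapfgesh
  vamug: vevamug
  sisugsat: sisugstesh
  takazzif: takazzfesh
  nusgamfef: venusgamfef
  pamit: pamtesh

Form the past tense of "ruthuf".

nusgamfef and takazzif both end in -f yet inflect differently (venusgamfef, takazzfesh), so the final letter is not what conditions the rule; the last vowel is.
"ruthuf" has last vowel 'u'. The one such stem in the data (vamug → vevamug) adds the prefix ve-, so the same rule applies.
So ruthuf → veruthuf.

veruthuf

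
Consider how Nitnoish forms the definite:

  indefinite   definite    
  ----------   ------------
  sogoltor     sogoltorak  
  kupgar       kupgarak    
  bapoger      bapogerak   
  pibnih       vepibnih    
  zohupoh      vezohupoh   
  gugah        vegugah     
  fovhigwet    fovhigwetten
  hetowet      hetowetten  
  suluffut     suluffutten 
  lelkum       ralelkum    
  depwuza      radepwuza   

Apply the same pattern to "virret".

virretten

sogoltor and zohupoh both have last vowel 'o' yet inflect differently (sogoltorak, vezohupoh), so the last vowel is not what conditions the rule; the final letter is.
"virret" ends in -t. The stems ending in -t (fovhigwet → fovhigwetten, hetowet → hetowetten, suluffut → suluffutten) double the final consonant and add -en.
So virret → virretten.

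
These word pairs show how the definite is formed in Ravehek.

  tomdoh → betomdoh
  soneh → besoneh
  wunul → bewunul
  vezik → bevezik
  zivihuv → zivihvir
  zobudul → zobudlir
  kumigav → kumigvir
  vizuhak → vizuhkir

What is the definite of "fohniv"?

befohniv

wunul and zobudul both end in -l yet inflect differently (bewunul, zobudlir), so the final letter is not what conditions the rule; the number of vowels is.
"fohniv" has 2 vowels. The stems with 2 vowels (tomdoh → betomdoh, soneh → besoneh, wunul → bewunul) add the prefix be-.
So fohniv → befohniv.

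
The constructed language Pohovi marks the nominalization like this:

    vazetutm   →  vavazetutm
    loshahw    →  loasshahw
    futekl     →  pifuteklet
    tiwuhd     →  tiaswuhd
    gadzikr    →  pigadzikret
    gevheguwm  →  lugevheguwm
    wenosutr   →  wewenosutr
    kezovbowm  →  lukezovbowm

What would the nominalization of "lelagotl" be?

lelelagotl

gevheguwm and vazetutm both end in -m yet inflect differently (lugevheguwm, vavazetutm), so the final letter is not what conditions the rule; the second-to-last letter is.
"lelagotl" has second-to-last letter 't'. The stems whose second-to-last letter is 't' (vazetutm → vavazetutm, wenosutr → wewenosutr) repeat the first consonant+vowel as a prefix.
So lelagotl → lelelagotl.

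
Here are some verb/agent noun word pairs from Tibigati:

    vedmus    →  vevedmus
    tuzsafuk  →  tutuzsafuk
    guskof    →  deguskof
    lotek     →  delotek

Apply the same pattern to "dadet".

tuzsafuk and lotek both end in -k yet inflect differently (tutuzsafuk, delotek), so the final letter is not what conditions the rule; the last vowel is.
"dadet" has last vowel 'e'. The one such stem in the data (lotek → delotek) adds the prefix de-, so the same rule applies.
The other pattern: stems whose last vowel is 'u' repeat the first consonant+vowel as a prefix.
So dadet → dedadet.

dedadet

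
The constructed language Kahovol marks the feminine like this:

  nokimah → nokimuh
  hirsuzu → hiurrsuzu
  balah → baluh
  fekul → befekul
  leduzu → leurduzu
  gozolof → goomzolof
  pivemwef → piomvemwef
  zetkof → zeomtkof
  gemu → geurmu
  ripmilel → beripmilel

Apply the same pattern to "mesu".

"mesu" ends in -u. The stems ending in -u (leduzu → leurduzu, hirsuzu → hiurrsuzu, gemu → geurmu) insert -ur- after the first vowel.
So mesu → meursu.

meursu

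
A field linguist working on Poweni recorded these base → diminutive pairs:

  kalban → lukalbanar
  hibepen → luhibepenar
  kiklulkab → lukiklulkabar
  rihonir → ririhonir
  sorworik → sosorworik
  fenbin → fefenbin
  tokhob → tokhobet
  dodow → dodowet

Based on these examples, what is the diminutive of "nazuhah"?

lunazuhahar

kalban and fenbin both end in -n yet inflect differently (lukalbanar, fefenbin), so the final letter is not what conditions the rule; the last vowel is.
"nazuhah" has last vowel 'a'. The stems whose last vowel is 'a' (kalban → lukalbanar, kiklulkab → lukiklulkabar) add lu- … -ar around the stem.
So nazuhah → lunazuhahar.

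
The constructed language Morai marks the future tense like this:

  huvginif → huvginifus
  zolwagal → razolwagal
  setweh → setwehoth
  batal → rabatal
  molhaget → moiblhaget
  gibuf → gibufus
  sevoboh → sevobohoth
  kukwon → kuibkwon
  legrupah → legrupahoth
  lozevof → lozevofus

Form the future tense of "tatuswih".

"tatuswih" ends in -h. The stems ending in -h (setweh → setwehoth, legrupah → legrupahoth, sevoboh → sevobohoth) add -oth.
The other patterns: stems ending in -l add the prefix ra-; stems ending in -f add -us; stems ending in -n or -t insert -ib- after the first vowel.
So tatuswih → tatuswihoth.

tatuswihoth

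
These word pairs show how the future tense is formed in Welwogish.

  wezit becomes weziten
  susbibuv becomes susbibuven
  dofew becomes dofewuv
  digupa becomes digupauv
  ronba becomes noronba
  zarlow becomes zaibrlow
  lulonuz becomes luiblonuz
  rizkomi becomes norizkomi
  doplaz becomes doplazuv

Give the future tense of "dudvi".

dudviuv

digupa and ronba both end in -a yet inflect differently (digupauv, noronba), so the final letter is not what conditions the rule; the first letter is.
"dudvi" begins with d-. The stems beginning with d- (digupa → digupauv, doplaz → doplazuv, dofew → dofewuv) add -uv.
The other patterns: stems beginning with s- or w- add -en; stems beginning with r- add the prefix no-; stems beginning with l- or z- insert -ib- after the first vowel.
So dudvi → dudviuv.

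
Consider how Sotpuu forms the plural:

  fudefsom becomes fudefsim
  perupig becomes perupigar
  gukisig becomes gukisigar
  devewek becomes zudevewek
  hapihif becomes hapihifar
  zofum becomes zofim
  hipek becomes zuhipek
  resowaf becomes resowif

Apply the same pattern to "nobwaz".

nobwiz

"nobwaz" has last vowel 'a'. The one such stem in the data (resowaf → resowif) changes the last vowel to 'i' (as do zofum, fudefsom), so the same rule applies.
So nobwaz → nobwiz.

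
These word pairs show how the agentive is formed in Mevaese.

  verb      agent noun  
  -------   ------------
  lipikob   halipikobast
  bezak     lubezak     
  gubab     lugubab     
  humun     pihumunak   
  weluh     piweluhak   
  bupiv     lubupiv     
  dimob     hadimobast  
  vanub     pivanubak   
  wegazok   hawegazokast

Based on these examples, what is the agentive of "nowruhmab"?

dimob and vanub both end in -b yet inflect differently (hadimobast, pivanubak), so the final letter is not what conditions the rule; the last vowel is.
"nowruhmab" has last vowel 'a'. The stems whose last vowel is 'a' (gubab → lugubab, bezak → lubezak) add the prefix lu-.
The other patterns: stems whose last vowel is 'o' add ha- … -ast around the stem; stems whose last vowel is 'u' add pi- … -ak around the stem.
So nowruhmab → lunowruhmab.

lunowruhmab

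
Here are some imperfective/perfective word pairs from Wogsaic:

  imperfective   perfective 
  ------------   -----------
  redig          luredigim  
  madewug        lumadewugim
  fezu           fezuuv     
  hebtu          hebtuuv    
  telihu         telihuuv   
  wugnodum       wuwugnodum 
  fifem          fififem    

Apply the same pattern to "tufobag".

madewug and fezu both have last vowel 'u' yet inflect differently (lumadewugim, fezuuv), so the last vowel is not what conditions the rule; the final letter is.
"tufobag" ends in -g. The stems ending in -g (redig → luredigim, madewug → lumadewugim) add lu- … -im around the stem.
The other patterns: stems ending in -u add -uv; stems ending in -m repeat the first consonant+vowel as a prefix.
So tufobag → lutufobagim.

lutufobagim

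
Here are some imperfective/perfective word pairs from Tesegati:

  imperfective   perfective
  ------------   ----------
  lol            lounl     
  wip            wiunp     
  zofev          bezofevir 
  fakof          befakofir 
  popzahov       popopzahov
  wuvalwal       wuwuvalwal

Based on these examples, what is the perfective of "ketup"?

beketupir

zofev and popzahov both end in -v yet inflect differently (bezofevir, popopzahov), so the final letter is not what conditions the rule; the number of vowels is.
"ketup" has 2 vowels. The stems with 2 vowels (zofev → bezofevir, fakof → befakofir) add be- … -ir around the stem.
The other patterns: stems with 1 vowel insert -un- after the first vowel; stems with 3 vowels repeat the first consonant+vowel as a prefix.
So ketup → beketupir.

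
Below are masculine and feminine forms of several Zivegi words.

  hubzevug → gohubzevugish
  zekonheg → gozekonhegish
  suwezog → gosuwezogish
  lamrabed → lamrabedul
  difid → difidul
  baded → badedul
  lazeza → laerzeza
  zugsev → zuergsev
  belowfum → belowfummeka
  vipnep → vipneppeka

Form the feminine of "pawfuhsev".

paerwfuhsev

zekonheg and lamrabed both have last vowel 'e' yet inflect differently (gozekonhegish, lamrabedul), so the last vowel is not what conditions the rule; the final letter is.
"pawfuhsev" ends in -v. The one such stem in the data (zugsev → zuergsev) inserts -er- after the first vowel (as does lazeza), so the same rule applies.
The other patterns: stems ending in -g add go- … -ish around the stem; stems ending in -d add -ul; stems ending in -m or -p double the final consonant and add -eka.
So pawfuhsev → paerwfuhsev.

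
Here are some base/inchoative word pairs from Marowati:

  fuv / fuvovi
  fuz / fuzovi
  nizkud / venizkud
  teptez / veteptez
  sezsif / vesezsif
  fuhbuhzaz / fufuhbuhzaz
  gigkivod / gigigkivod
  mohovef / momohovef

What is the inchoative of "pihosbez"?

pipihosbez

fuz and teptez both end in -z yet inflect differently (fuzovi, veteptez), so the final letter is not what conditions the rule; the number of vowels is.
"pihosbez" has 3 vowels. The stems with 3 vowels (fuhbuhzaz → fufuhbuhzaz, gigkivod → gigigkivod, mohovef → momohovef) repeat the first consonant+vowel as a prefix.
So pihosbez → pipihosbez.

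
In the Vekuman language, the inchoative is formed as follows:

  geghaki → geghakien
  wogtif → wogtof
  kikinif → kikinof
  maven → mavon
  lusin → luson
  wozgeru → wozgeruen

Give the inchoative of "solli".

"solli" ends in a vowel. The stems ending in a vowel (geghaki → geghakien, wozgeru → wozgeruen) add -en.
So solli → sollien.

sollien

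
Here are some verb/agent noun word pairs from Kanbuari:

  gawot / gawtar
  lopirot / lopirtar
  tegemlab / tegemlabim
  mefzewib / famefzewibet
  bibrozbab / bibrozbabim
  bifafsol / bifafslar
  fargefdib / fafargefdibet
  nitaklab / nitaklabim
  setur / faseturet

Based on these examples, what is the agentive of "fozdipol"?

nitaklab and mefzewib both end in -b yet inflect differently (nitaklabim, famefzewibet), so the final letter is not what conditions the rule; the last vowel is.
"fozdipol" has last vowel 'o'. The stems whose last vowel is 'o' (gawot → gawtar, lopirot → lopirtar, bifafsol → bifafslar) delete the last vowel and add -ar.
So fozdipol → fozdiplar.

fozdiplar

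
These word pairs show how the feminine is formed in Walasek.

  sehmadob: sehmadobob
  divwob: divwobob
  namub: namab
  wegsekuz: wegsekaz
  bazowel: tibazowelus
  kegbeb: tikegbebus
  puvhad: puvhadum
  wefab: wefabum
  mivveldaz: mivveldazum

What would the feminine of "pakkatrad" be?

"pakkatrad" has last vowel 'a'. The stems whose last vowel is 'a' (puvhad → puvhadum, wefab → wefabum, mivveldaz → mivveldazum) add -um.
So pakkatrad → pakkatradum.

pakkatradum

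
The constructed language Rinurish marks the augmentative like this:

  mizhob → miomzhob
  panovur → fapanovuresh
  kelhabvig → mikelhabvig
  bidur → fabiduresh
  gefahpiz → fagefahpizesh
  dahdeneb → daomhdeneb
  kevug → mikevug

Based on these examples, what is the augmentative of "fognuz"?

kevug and panovur both have last vowel 'u' yet inflect differently (mikevug, fapanovuresh), so the last vowel is not what conditions the rule; the final letter is.
"fognuz" ends in -z. The one such stem in the data (gefahpiz → fagefahpizesh) adds fa- … -esh around the stem, so the same rule applies.
The other patterns: stems ending in -g add the prefix mi-; stems ending in -b insert -om- after the first vowel.
So fognuz → fafognuzesh.

fafognuzesh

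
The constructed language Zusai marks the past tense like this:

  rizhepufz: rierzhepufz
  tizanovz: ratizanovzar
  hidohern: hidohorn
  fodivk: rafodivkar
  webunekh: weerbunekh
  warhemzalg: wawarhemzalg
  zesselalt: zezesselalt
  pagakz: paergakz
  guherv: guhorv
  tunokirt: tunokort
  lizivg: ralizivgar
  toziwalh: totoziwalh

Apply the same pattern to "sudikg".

suerdikg

warhemzalg and lizivg both end in -g yet inflect differently (wawarhemzalg, ralizivgar), so the final letter is not what conditions the rule; the second-to-last letter is.
"sudikg" has second-to-last letter 'k'. The stems whose second-to-last letter is 'k' (pagakz → paergakz, webunekh → weerbunekh) insert -er- after the first vowel.
So sudikg → suerdikg.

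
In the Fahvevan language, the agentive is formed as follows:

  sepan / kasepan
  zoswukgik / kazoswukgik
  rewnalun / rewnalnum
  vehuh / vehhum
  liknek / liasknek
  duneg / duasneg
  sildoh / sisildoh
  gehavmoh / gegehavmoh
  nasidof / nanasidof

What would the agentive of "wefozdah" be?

"wefozdah" has last vowel 'a'. The one such stem in the data (sepan → kasepan) adds the prefix ka-, so the same rule applies.
So wefozdah → kawefozdah.

kawefozdah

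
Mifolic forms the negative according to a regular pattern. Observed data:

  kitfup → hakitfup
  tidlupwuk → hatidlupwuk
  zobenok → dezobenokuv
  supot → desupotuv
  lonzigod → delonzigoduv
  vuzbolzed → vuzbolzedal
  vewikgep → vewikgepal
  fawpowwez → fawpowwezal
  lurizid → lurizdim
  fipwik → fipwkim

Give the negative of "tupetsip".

tupetspim

tidlupwuk and zobenok both end in -k yet inflect differently (hatidlupwuk, dezobenokuv), so the final letter is not what conditions the rule; the last vowel is.
"tupetsip" has last vowel 'i'. The stems whose last vowel is 'i' (lurizid → lurizdim, fipwik → fipwkim) delete the last vowel and add -im.
So tupetsip → tupetspim.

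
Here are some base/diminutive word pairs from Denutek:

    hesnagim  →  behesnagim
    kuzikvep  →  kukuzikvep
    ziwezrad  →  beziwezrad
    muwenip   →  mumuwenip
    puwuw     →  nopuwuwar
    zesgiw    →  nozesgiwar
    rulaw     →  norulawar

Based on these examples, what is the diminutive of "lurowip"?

"lurowip" ends in -p. The stems ending in -p (kuzikvep → kukuzikvep, muwenip → mumuwenip) repeat the first consonant+vowel as a prefix.
The other patterns: stems ending in -w add no- … -ar around the stem; stems ending in -d or -m add the prefix be-.
So lurowip → lulurowip.

lulurowip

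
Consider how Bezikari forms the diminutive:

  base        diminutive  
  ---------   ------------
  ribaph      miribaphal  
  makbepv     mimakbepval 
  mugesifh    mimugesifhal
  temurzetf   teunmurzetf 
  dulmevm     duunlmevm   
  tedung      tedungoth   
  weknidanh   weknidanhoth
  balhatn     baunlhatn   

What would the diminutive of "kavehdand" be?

kavehdandoth

weknidanh and mugesifh both end in -h yet inflect differently (weknidanhoth, mimugesifhal), so the final letter is not what conditions the rule; the second-to-last letter is.
"kavehdand" has second-to-last letter 'n'. The stems whose second-to-last letter is 'n' (weknidanh → weknidanhoth, tedung → tedungoth) add -oth.
So kavehdand → kavehdandoth.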